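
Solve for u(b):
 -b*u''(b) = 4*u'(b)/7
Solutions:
 u(b) = C1 + C2*b^(3/7)


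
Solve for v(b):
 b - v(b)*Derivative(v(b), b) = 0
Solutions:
 v(b) = -sqrt(C1 + b^2)
 v(b) = sqrt(C1 + b^2)


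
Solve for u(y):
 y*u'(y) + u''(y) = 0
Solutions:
 u(y) = C1 + C2*erf(sqrt(2)*y/2)


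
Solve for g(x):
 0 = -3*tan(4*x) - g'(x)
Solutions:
 g(x) = C1 + 3*log(cos(4*x))/4


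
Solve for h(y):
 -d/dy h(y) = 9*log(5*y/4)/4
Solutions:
 h(y) = C1 - 9*y*log(y)/4 - 9*y*log(5)/4 + 9*y/4 + 9*y*log(2)/2


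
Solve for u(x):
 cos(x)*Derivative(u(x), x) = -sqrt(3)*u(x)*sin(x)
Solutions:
 u(x) = C1*cos(x)^(sqrt(3))


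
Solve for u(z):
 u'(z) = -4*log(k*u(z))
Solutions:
 li(k*u(z))/k = C1 - 4*z


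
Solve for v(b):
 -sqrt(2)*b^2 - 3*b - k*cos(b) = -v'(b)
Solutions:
 v(b) = C1 + sqrt(2)*b^3/3 + 3*b^2/2 + k*sin(b)


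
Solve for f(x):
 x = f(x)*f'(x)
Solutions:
 f(x) = -sqrt(C1 + x^2)
 f(x) = sqrt(C1 + x^2)


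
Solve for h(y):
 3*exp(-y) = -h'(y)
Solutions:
 h(y) = C1 + 3*exp(-y)


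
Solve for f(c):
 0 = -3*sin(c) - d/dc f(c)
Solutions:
 f(c) = C1 + 3*cos(c)


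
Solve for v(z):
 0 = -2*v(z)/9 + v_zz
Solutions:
 v(z) = C1*exp(-sqrt(2)*z/3) + C2*exp(sqrt(2)*z/3)


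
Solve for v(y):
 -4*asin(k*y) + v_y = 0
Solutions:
 v(y) = C1 + 4*Piecewise((y*asin(k*y) + sqrt(-k^2*y^2 + 1)/k, Ne(k, 0)), (0, True))


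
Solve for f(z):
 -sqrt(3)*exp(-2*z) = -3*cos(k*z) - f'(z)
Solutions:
 f(z) = C1 - sqrt(3)*exp(-2*z)/2 - 3*sin(k*z)/k


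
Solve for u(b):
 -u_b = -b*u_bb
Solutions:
 u(b) = C1 + C2*b^2


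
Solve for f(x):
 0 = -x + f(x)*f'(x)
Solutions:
 f(x) = -sqrt(C1 + x^2)
 f(x) = sqrt(C1 + x^2)


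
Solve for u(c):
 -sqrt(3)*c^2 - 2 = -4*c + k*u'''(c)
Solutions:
 u(c) = C1 + C2*c + C3*c^2 - sqrt(3)*c^5/(60*k) + c^4/(6*k) - c^3/(3*k)


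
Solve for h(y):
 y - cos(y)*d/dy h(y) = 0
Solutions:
 h(y) = C1 + Integral(y/cos(y), y)


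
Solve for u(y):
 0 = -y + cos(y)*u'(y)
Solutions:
 u(y) = C1 + Integral(y/cos(y), y)


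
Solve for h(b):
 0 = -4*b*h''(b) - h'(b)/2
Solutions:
 h(b) = C1 + C2*b^(7/8)


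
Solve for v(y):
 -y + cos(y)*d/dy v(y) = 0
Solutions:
 v(y) = C1 + Integral(y/cos(y), y)


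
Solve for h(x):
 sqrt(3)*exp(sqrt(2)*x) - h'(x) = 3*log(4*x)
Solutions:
 h(x) = C1 - 3*x*log(x) + 3*x*(1 - 2*log(2)) + sqrt(6)*exp(sqrt(2)*x)/2


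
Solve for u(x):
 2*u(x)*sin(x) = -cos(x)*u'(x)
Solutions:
 u(x) = C1*cos(x)^2


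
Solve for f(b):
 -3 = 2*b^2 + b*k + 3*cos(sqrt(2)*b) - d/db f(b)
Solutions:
 f(b) = C1 + 2*b^3/3 + b^2*k/2 + 3*b + 3*sqrt(2)*sin(sqrt(2)*b)/2


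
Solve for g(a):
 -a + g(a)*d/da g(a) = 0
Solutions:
 g(a) = -sqrt(C1 + a^2)
 g(a) = sqrt(C1 + a^2)


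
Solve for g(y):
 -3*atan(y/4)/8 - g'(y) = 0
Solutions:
 g(y) = C1 - 3*y*atan(y/4)/8 + 3*log(y^2 + 16)/4


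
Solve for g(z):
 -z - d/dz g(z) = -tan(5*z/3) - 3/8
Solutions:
 g(z) = C1 - z^2/2 + 3*z/8 - 3*log(cos(5*z/3))/5


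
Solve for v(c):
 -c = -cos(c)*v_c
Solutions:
 v(c) = C1 + Integral(c/cos(c), c)


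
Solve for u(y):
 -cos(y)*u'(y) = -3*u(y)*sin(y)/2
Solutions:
 u(y) = C1/cos(y)^(3/2)


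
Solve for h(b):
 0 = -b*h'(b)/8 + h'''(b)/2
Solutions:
 h(b) = C1 + Integral(C2*airyai(2^(1/3)*b/2) + C3*airybi(2^(1/3)*b/2), b)


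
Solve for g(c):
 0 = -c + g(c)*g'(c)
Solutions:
 g(c) = -sqrt(C1 + c^2)
 g(c) = sqrt(C1 + c^2)


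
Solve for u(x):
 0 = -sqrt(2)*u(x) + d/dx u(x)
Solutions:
 u(x) = C1*exp(sqrt(2)*x)


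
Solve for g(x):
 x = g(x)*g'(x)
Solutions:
 g(x) = -sqrt(C1 + x^2)
 g(x) = sqrt(C1 + x^2)


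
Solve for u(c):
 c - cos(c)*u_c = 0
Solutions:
 u(c) = C1 + Integral(c/cos(c), c)


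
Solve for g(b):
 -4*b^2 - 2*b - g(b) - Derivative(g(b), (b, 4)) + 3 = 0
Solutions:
 g(b) = -4*b^2 - 2*b + (C1*sin(sqrt(2)*b/2) + C2*cos(sqrt(2)*b/2))*exp(-sqrt(2)*b/2) + (C3*sin(sqrt(2)*b/2) + C4*cos(sqrt(2)*b/2))*exp(sqrt(2)*b/2) + 3


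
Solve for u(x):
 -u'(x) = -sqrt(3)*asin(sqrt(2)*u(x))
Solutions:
 Integral(1/asin(sqrt(2)*_y), (_y, u(x))) = C1 + sqrt(3)*x


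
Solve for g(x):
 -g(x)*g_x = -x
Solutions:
 g(x) = -sqrt(C1 + x^2)
 g(x) = sqrt(C1 + x^2)


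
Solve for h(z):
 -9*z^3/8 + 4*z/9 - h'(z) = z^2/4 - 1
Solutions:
 h(z) = C1 - 9*z^4/32 - z^3/12 + 2*z^2/9 + z


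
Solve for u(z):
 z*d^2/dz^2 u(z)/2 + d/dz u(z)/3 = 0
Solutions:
 u(z) = C1 + C2*z^(1/3)


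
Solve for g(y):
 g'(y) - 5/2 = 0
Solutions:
 g(y) = C1 + 5*y/2


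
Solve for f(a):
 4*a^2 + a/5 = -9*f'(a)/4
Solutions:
 f(a) = C1 - 16*a^3/27 - 2*a^2/45


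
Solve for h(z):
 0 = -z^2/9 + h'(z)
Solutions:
 h(z) = C1 + z^3/27


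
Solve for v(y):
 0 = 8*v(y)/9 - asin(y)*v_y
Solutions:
 v(y) = C1*exp(8*Integral(1/asin(y), y)/9)


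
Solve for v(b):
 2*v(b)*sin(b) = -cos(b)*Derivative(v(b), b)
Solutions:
 v(b) = C1*cos(b)^2


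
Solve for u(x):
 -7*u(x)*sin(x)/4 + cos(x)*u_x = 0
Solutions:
 u(x) = C1/cos(x)^(7/4)


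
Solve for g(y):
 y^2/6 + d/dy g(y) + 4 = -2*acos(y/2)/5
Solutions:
 g(y) = C1 - y^3/18 - 2*y*acos(y/2)/5 - 4*y + 2*sqrt(4 - y^2)/5


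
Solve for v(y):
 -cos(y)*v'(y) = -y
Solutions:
 v(y) = C1 + Integral(y/cos(y), y)


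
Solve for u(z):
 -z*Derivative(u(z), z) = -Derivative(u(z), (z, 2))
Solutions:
 u(z) = C1 + C2*erfi(sqrt(2)*z/2)


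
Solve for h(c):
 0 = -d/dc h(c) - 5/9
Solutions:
 h(c) = C1 - 5*c/9


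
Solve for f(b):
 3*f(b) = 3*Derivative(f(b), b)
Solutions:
 f(b) = C1*exp(b)


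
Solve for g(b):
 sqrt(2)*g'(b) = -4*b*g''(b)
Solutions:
 g(b) = C1 + C2*b^(1 - sqrt(2)/4)


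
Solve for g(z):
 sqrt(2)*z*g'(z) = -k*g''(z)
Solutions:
 g(z) = C1 + C2*sqrt(k)*erf(2^(3/4)*z*sqrt(1/k)/2)


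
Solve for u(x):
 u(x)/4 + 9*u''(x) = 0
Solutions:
 u(x) = C1*sin(x/6) + C2*cos(x/6)


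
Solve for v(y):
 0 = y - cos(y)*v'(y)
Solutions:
 v(y) = C1 + Integral(y/cos(y), y)


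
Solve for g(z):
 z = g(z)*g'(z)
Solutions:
 g(z) = -sqrt(C1 + z^2)
 g(z) = sqrt(C1 + z^2)


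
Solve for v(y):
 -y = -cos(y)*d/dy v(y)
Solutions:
 v(y) = C1 + Integral(y/cos(y), y)


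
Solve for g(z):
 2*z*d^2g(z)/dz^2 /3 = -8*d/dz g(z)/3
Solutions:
 g(z) = C1 + C2/z^3


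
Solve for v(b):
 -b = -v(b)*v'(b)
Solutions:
 v(b) = -sqrt(C1 + b^2)
 v(b) = sqrt(C1 + b^2)


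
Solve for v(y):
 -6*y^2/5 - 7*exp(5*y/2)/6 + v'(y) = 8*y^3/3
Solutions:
 v(y) = C1 + 2*y^4/3 + 2*y^3/5 + 7*exp(5*y/2)/15


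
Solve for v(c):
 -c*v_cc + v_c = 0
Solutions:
 v(c) = C1 + C2*c^2


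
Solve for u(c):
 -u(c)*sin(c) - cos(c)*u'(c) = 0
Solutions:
 u(c) = C1*cos(c)


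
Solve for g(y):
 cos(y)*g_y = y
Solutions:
 g(y) = C1 + Integral(y/cos(y), y)


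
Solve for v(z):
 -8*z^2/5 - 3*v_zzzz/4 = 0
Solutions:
 v(z) = C1 + C2*z + C3*z^2 + C4*z^3 - 4*z^6/675


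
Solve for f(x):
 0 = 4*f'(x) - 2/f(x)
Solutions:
 f(x) = -sqrt(C1 + x)
 f(x) = sqrt(C1 + x)


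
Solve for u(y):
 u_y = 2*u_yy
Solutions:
 u(y) = C1 + C2*exp(y/2)


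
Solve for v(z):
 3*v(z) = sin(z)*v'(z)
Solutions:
 v(z) = C1*(cos(z) - 1)^(3/2)/(cos(z) + 1)^(3/2)


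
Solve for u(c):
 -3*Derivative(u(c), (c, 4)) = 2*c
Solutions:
 u(c) = C1 + C2*c + C3*c^2 + C4*c^3 - c^5/180


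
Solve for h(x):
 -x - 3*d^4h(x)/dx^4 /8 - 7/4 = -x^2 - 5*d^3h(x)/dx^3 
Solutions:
 h(x) = C1 + C2*x + C3*x^2 + C4*exp(40*x/3) - x^5/300 + 17*x^4/2400 + 1451*x^3/24000


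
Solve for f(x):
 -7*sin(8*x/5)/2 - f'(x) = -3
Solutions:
 f(x) = C1 + 3*x + 35*cos(8*x/5)/16


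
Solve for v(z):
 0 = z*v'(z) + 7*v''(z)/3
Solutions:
 v(z) = C1 + C2*erf(sqrt(42)*z/14)


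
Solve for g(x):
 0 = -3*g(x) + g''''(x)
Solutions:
 g(x) = C1*exp(-3^(1/4)*x) + C2*exp(3^(1/4)*x) + C3*sin(3^(1/4)*x) + C4*cos(3^(1/4)*x)


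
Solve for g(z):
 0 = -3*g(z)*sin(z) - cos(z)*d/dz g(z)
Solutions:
 g(z) = C1*cos(z)^3


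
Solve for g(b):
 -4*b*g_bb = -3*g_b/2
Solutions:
 g(b) = C1 + C2*b^(11/8)


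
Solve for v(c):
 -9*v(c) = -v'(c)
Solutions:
 v(c) = C1*exp(9*c)


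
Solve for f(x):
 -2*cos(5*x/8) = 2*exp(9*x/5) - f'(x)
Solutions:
 f(x) = C1 + 10*exp(9*x/5)/9 + 16*sin(5*x/8)/5


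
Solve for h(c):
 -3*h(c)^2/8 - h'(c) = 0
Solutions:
 h(c) = 8/(C1 + 3*c)


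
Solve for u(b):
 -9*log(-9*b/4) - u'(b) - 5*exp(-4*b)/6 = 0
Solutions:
 u(b) = C1 - 9*b*log(-b) + 9*b*(-2*log(3) + 1 + 2*log(2)) + 5*exp(-4*b)/24


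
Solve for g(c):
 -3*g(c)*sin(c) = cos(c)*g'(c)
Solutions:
 g(c) = C1*cos(c)^3


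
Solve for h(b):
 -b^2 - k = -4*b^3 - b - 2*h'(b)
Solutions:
 h(b) = C1 - b^4/2 + b^3/6 - b^2/4 + b*k/2


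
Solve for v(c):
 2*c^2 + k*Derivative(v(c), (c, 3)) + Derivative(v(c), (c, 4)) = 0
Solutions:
 v(c) = C1 + C2*c + C3*c^2 + C4*exp(-c*k) - c^5/(30*k) + c^4/(6*k^2) - 2*c^3/(3*k^3)


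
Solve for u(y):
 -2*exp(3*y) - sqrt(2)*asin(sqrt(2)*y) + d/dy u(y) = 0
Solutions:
 u(y) = C1 + sqrt(2)*(y*asin(sqrt(2)*y) + sqrt(2)*sqrt(1 - 2*y^2)/2) + 2*exp(3*y)/3


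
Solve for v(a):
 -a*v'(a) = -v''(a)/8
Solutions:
 v(a) = C1 + C2*erfi(2*a)


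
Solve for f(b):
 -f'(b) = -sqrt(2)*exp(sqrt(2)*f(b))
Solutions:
 f(b) = sqrt(2)*(2*log(-1/(C1 + sqrt(2)*b)) - log(2))/4


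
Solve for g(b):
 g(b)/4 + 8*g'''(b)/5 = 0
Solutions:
 g(b) = C3*exp(-10^(1/3)*b/4) + (C1*sin(10^(1/3)*sqrt(3)*b/8) + C2*cos(10^(1/3)*sqrt(3)*b/8))*exp(10^(1/3)*b/8)


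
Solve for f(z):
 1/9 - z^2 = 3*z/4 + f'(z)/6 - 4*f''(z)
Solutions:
 f(z) = C1 + C2*exp(z/24) - 2*z^3 - 585*z^2/4 - 21058*z/3


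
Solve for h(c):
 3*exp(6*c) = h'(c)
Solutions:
 h(c) = C1 + exp(6*c)/2


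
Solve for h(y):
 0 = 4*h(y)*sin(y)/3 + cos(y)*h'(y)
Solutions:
 h(y) = C1*cos(y)^(4/3)


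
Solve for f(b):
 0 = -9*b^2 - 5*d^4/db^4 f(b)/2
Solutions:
 f(b) = C1 + C2*b + C3*b^2 + C4*b^3 - b^6/100


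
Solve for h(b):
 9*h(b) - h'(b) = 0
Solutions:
 h(b) = C1*exp(9*b)


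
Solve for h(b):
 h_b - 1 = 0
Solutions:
 h(b) = C1 + b


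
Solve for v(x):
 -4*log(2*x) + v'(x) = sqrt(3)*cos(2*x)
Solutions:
 v(x) = C1 + 4*x*log(x) - 4*x + 4*x*log(2) + sqrt(3)*sin(2*x)/2


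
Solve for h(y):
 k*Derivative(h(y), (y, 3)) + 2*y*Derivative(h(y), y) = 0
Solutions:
 h(y) = C1 + Integral(C2*airyai(2^(1/3)*y*(-1/k)^(1/3)) + C3*airybi(2^(1/3)*y*(-1/k)^(1/3)), y)


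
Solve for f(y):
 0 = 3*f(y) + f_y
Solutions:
 f(y) = C1*exp(-3*y)


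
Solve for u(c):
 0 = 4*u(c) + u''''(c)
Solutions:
 u(c) = (C1*sin(c) + C2*cos(c))*exp(-c) + (C3*sin(c) + C4*cos(c))*exp(c)


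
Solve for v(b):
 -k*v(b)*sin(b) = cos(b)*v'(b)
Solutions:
 v(b) = C1*exp(k*log(cos(b)))


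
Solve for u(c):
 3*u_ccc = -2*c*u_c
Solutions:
 u(c) = C1 + Integral(C2*airyai(-2^(1/3)*3^(2/3)*c/3) + C3*airybi(-2^(1/3)*3^(2/3)*c/3), c)


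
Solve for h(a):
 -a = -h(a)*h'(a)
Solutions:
 h(a) = -sqrt(C1 + a^2)
 h(a) = sqrt(C1 + a^2)


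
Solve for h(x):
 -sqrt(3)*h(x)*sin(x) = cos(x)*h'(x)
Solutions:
 h(x) = C1*cos(x)^(sqrt(3))


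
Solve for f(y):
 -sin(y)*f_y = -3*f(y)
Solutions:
 f(y) = C1*(cos(y) - 1)^(3/2)/(cos(y) + 1)^(3/2)


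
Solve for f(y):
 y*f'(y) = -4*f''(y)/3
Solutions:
 f(y) = C1 + C2*erf(sqrt(6)*y/4)


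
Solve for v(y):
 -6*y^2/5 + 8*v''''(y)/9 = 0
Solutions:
 v(y) = C1 + C2*y + C3*y^2 + C4*y^3 + 3*y^6/800


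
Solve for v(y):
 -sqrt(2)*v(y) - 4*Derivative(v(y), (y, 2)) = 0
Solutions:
 v(y) = C1*sin(2^(1/4)*y/2) + C2*cos(2^(1/4)*y/2)


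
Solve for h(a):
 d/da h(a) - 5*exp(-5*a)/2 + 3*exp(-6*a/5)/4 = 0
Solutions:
 h(a) = C1 - exp(-5*a)/2 + 5*exp(-6*a/5)/8


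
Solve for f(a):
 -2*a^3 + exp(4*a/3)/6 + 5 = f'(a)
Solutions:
 f(a) = C1 - a^4/2 + 5*a + exp(4*a/3)/8


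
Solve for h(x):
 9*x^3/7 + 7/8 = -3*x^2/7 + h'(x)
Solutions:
 h(x) = C1 + 9*x^4/28 + x^3/7 + 7*x/8


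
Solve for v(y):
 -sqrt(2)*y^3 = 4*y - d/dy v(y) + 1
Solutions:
 v(y) = C1 + sqrt(2)*y^4/4 + 2*y^2 + y


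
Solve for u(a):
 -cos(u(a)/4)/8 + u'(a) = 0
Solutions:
 -a/8 - 2*log(sin(u(a)/4) - 1) + 2*log(sin(u(a)/4) + 1) = C1


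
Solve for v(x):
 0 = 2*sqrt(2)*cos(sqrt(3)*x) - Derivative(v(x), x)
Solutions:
 v(x) = C1 + 2*sqrt(6)*sin(sqrt(3)*x)/3


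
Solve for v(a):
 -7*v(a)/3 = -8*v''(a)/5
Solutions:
 v(a) = C1*exp(-sqrt(210)*a/12) + C2*exp(sqrt(210)*a/12)


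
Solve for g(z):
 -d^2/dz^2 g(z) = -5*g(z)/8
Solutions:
 g(z) = C1*exp(-sqrt(10)*z/4) + C2*exp(sqrt(10)*z/4)


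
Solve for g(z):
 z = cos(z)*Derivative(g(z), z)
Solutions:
 g(z) = C1 + Integral(z/cos(z), z)


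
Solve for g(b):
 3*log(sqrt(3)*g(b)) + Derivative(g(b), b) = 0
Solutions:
 2*Integral(1/(2*log(_y) + log(3)), (_y, g(b)))/3 = C1 - b


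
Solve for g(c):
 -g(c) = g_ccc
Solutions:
 g(c) = C3*exp(-c) + (C1*sin(sqrt(3)*c/2) + C2*cos(sqrt(3)*c/2))*exp(c/2)


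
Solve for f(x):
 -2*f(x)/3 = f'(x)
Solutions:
 f(x) = C1*exp(-2*x/3)


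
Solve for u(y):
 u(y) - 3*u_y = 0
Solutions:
 u(y) = C1*exp(y/3)


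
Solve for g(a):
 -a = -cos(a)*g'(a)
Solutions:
 g(a) = C1 + Integral(a/cos(a), a)


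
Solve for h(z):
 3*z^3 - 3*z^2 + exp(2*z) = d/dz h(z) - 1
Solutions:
 h(z) = C1 + 3*z^4/4 - z^3 + z + exp(2*z)/2


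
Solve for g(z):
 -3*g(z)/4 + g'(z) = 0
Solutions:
 g(z) = C1*exp(3*z/4)


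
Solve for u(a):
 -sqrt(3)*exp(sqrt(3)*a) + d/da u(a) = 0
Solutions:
 u(a) = C1 + exp(sqrt(3)*a)


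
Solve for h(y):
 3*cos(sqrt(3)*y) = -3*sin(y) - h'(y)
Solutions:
 h(y) = C1 - sqrt(3)*sin(sqrt(3)*y) + 3*cos(y)


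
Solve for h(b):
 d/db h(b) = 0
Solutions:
 h(b) = C1


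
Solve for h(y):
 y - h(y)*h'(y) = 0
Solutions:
 h(y) = -sqrt(C1 + y^2)
 h(y) = sqrt(C1 + y^2)


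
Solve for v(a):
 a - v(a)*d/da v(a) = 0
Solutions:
 v(a) = -sqrt(C1 + a^2)
 v(a) = sqrt(C1 + a^2)


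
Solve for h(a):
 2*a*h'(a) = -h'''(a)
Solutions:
 h(a) = C1 + Integral(C2*airyai(-2^(1/3)*a) + C3*airybi(-2^(1/3)*a), a)


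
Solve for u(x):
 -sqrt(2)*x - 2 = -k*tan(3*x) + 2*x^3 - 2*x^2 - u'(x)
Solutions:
 u(x) = C1 + k*log(cos(3*x))/3 + x^4/2 - 2*x^3/3 + sqrt(2)*x^2/2 + 2*x


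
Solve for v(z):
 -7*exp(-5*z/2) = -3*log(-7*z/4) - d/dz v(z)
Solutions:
 v(z) = C1 - 3*z*log(-z) + 3*z*(-log(7) + 1 + 2*log(2)) - 14*exp(-5*z/2)/5


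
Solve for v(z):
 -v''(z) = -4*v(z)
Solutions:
 v(z) = C1*exp(-2*z) + C2*exp(2*z)


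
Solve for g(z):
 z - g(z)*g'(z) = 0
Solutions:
 g(z) = -sqrt(C1 + z^2)
 g(z) = sqrt(C1 + z^2)


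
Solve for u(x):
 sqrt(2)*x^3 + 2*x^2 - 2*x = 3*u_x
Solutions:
 u(x) = C1 + sqrt(2)*x^4/12 + 2*x^3/9 - x^2/3


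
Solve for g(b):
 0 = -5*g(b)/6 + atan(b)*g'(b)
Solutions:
 g(b) = C1*exp(5*Integral(1/atan(b), b)/6)


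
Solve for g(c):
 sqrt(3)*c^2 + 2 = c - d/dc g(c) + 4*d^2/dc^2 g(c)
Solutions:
 g(c) = C1 + C2*exp(c/4) - sqrt(3)*c^3/3 - 4*sqrt(3)*c^2 + c^2/2 - 32*sqrt(3)*c + 2*c


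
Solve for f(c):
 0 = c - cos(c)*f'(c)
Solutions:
 f(c) = C1 + Integral(c/cos(c), c)


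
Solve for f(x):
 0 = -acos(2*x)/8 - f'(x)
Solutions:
 f(x) = C1 - x*acos(2*x)/8 + sqrt(1 - 4*x^2)/16


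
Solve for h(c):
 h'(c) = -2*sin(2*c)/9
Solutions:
 h(c) = C1 + cos(2*c)/9


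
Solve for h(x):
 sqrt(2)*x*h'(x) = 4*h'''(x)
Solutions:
 h(x) = C1 + Integral(C2*airyai(sqrt(2)*x/2) + C3*airybi(sqrt(2)*x/2), x)


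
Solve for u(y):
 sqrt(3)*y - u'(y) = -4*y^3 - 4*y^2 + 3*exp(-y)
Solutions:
 u(y) = C1 + y^4 + 4*y^3/3 + sqrt(3)*y^2/2 + 3*exp(-y)


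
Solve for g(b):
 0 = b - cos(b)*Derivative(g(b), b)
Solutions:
 g(b) = C1 + Integral(b/cos(b), b)


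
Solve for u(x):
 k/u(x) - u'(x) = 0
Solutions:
 u(x) = -sqrt(C1 + 2*k*x)
 u(x) = sqrt(C1 + 2*k*x)


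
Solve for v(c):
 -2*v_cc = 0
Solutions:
 v(c) = C1 + C2*c


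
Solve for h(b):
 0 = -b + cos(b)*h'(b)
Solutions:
 h(b) = C1 + Integral(b/cos(b), b)


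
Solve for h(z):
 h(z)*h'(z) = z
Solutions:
 h(z) = -sqrt(C1 + z^2)
 h(z) = sqrt(C1 + z^2)


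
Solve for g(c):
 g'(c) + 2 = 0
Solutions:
 g(c) = C1 - 2*c


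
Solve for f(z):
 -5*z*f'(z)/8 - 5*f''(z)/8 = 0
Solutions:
 f(z) = C1 + C2*erf(sqrt(2)*z/2)


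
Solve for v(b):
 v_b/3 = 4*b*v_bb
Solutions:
 v(b) = C1 + C2*b^(13/12)


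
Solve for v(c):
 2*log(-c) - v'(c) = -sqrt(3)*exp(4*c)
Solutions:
 v(c) = C1 + 2*c*log(-c) - 2*c + sqrt(3)*exp(4*c)/4


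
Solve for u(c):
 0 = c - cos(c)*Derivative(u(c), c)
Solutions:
 u(c) = C1 + Integral(c/cos(c), c)


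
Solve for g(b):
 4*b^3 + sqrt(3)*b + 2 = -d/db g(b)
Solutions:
 g(b) = C1 - b^4 - sqrt(3)*b^2/2 - 2*b


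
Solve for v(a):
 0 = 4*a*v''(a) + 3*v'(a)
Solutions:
 v(a) = C1 + C2*a^(1/4)


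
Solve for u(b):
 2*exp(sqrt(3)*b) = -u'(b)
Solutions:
 u(b) = C1 - 2*sqrt(3)*exp(sqrt(3)*b)/3


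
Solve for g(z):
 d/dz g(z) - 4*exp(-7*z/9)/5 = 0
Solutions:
 g(z) = C1 - 36*exp(-7*z/9)/35


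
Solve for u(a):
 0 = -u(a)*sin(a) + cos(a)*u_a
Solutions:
 u(a) = C1/cos(a)


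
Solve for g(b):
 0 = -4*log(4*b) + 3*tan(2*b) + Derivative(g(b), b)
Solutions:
 g(b) = C1 + 4*b*log(b) - 4*b + 8*b*log(2) + 3*log(cos(2*b))/2


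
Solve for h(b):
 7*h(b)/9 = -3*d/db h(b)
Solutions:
 h(b) = C1*exp(-7*b/27)


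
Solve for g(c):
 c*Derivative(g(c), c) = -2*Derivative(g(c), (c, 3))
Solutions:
 g(c) = C1 + Integral(C2*airyai(-2^(2/3)*c/2) + C3*airybi(-2^(2/3)*c/2), c)


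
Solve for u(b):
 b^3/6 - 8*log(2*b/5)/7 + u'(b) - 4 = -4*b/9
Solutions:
 u(b) = C1 - b^4/24 - 2*b^2/9 + 8*b*log(b)/7 - 8*b*log(5)/7 + 8*b*log(2)/7 + 20*b/7


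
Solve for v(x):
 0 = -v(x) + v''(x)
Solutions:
 v(x) = C1*exp(-x) + C2*exp(x)


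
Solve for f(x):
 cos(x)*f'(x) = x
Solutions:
 f(x) = C1 + Integral(x/cos(x), x)


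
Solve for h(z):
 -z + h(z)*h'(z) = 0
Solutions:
 h(z) = -sqrt(C1 + z^2)
 h(z) = sqrt(C1 + z^2)


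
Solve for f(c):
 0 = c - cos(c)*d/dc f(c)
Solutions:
 f(c) = C1 + Integral(c/cos(c), c)


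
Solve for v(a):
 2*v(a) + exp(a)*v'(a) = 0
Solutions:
 v(a) = C1*exp(2*exp(-a))


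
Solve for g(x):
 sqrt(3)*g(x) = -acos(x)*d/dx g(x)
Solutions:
 g(x) = C1*exp(-sqrt(3)*Integral(1/acos(x), x))


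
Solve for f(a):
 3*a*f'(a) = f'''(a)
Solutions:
 f(a) = C1 + Integral(C2*airyai(3^(1/3)*a) + C3*airybi(3^(1/3)*a), a)


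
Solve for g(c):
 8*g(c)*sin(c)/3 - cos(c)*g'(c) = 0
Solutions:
 g(c) = C1/cos(c)^(8/3)


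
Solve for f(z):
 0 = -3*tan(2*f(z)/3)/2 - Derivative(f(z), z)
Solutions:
 f(z) = -3*asin(C1*exp(-z))/2 + 3*pi/2
 f(z) = 3*asin(C1*exp(-z))/2


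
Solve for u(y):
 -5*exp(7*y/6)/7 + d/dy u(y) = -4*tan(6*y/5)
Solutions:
 u(y) = C1 + 30*exp(7*y/6)/49 + 10*log(cos(6*y/5))/3


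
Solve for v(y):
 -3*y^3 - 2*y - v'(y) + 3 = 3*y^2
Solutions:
 v(y) = C1 - 3*y^4/4 - y^3 - y^2 + 3*y


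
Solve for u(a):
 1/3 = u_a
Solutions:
 u(a) = C1 + a/3


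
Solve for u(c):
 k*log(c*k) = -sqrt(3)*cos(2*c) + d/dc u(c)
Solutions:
 u(c) = C1 + c*k*(log(c*k) - 1) + sqrt(3)*sin(2*c)/2


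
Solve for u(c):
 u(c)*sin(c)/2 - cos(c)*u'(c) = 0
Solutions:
 u(c) = C1/sqrt(cos(c))


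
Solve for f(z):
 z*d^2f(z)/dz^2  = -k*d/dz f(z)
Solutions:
 f(z) = C1 + z^(1 - re(k))*(C2*sin(log(z)*Abs(im(k))) + C3*cos(log(z)*im(k)))


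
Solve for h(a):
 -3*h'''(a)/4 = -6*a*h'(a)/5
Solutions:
 h(a) = C1 + Integral(C2*airyai(2*5^(2/3)*a/5) + C3*airybi(2*5^(2/3)*a/5), a)


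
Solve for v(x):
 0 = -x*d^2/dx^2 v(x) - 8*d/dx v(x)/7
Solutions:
 v(x) = C1 + C2/x^(1/7)


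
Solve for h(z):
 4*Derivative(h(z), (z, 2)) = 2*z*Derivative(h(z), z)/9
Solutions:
 h(z) = C1 + C2*erfi(z/6)


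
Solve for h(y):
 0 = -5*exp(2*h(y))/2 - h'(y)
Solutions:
 h(y) = log(-1/(C1 - 5*y))/2
 h(y) = log(-sqrt(1/(C1 + 5*y)))


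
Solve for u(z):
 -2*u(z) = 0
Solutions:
 u(z) = 0


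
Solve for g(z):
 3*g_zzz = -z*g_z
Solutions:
 g(z) = C1 + Integral(C2*airyai(-3^(2/3)*z/3) + C3*airybi(-3^(2/3)*z/3), z)


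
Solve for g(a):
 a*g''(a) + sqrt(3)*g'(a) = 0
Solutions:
 g(a) = C1 + C2*a^(1 - sqrt(3))


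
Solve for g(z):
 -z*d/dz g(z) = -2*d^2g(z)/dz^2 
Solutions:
 g(z) = C1 + C2*erfi(z/2)


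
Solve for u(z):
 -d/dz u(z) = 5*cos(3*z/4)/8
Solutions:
 u(z) = C1 - 5*sin(3*z/4)/6


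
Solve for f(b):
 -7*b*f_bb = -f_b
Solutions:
 f(b) = C1 + C2*b^(8/7)


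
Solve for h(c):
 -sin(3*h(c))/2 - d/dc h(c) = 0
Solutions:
 h(c) = -acos((-C1 - exp(3*c))/(C1 - exp(3*c)))/3 + 2*pi/3
 h(c) = acos((-C1 - exp(3*c))/(C1 - exp(3*c)))/3


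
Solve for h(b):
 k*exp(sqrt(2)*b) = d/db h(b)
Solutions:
 h(b) = C1 + sqrt(2)*k*exp(sqrt(2)*b)/2


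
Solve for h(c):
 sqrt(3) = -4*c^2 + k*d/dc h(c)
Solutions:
 h(c) = C1 + 4*c^3/(3*k) + sqrt(3)*c/k


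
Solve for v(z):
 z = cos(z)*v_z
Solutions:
 v(z) = C1 + Integral(z/cos(z), z)


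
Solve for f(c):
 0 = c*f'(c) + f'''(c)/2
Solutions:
 f(c) = C1 + Integral(C2*airyai(-2^(1/3)*c) + C3*airybi(-2^(1/3)*c), c)


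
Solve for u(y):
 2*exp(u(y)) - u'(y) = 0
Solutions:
 u(y) = log(-1/(C1 + 2*y))


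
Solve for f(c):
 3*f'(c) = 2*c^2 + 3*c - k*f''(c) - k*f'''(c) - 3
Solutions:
 f(c) = C1 + C2*exp(c*(-1 + sqrt(k*(k - 12))/k)/2) + C3*exp(-c*(1 + sqrt(k*(k - 12))/k)/2) + 2*c^3/9 - 2*c^2*k/9 + c^2/2 + 4*c*k^2/27 - 7*c*k/9 - c


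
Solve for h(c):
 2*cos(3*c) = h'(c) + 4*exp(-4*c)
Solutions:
 h(c) = C1 + 2*sin(3*c)/3 + exp(-4*c)


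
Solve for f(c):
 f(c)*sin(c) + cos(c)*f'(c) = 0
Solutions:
 f(c) = C1*cos(c)


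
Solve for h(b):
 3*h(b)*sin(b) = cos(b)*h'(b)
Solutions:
 h(b) = C1/cos(b)^3


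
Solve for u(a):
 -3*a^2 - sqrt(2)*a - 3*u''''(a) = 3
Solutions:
 u(a) = C1 + C2*a + C3*a^2 + C4*a^3 - a^6/360 - sqrt(2)*a^5/360 - a^4/24


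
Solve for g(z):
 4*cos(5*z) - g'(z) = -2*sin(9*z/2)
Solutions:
 g(z) = C1 + 4*sin(5*z)/5 - 4*cos(9*z/2)/9


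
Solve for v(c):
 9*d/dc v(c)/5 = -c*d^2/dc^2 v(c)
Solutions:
 v(c) = C1 + C2/c^(4/5)


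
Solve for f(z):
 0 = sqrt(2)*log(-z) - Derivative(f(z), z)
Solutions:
 f(z) = C1 + sqrt(2)*z*log(-z) - sqrt(2)*z


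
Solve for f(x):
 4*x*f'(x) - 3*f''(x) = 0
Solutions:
 f(x) = C1 + C2*erfi(sqrt(6)*x/3)


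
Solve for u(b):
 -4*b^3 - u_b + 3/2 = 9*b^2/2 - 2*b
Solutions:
 u(b) = C1 - b^4 - 3*b^3/2 + b^2 + 3*b/2


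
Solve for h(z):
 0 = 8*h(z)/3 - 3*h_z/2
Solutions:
 h(z) = C1*exp(16*z/9)


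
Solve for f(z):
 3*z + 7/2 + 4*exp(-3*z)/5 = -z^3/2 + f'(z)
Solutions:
 f(z) = C1 + z^4/8 + 3*z^2/2 + 7*z/2 - 4*exp(-3*z)/15


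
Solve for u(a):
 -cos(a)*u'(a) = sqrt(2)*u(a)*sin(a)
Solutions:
 u(a) = C1*cos(a)^(sqrt(2))


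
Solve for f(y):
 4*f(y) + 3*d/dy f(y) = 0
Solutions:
 f(y) = C1*exp(-4*y/3)


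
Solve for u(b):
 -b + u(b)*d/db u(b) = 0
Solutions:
 u(b) = -sqrt(C1 + b^2)
 u(b) = sqrt(C1 + b^2)


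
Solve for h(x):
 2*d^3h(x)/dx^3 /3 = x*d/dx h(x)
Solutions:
 h(x) = C1 + Integral(C2*airyai(2^(2/3)*3^(1/3)*x/2) + C3*airybi(2^(2/3)*3^(1/3)*x/2), x)


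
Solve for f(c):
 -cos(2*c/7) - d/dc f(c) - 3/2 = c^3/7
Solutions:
 f(c) = C1 - c^4/28 - 3*c/2 - 7*sin(2*c/7)/2


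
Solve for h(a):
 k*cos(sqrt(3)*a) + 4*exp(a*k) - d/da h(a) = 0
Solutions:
 h(a) = C1 + sqrt(3)*k*sin(sqrt(3)*a)/3 + 4*exp(a*k)/k


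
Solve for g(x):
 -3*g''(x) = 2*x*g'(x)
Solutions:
 g(x) = C1 + C2*erf(sqrt(3)*x/3)


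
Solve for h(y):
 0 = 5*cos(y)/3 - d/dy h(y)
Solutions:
 h(y) = C1 + 5*sin(y)/3


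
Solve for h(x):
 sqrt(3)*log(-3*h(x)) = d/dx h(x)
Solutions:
 -sqrt(3)*Integral(1/(log(-_y) + log(3)), (_y, h(x)))/3 = C1 - x


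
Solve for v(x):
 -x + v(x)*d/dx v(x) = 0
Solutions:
 v(x) = -sqrt(C1 + x^2)
 v(x) = sqrt(C1 + x^2)


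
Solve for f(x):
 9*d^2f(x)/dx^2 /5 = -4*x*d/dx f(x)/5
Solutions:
 f(x) = C1 + C2*erf(sqrt(2)*x/3)


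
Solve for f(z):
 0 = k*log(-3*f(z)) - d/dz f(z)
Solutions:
 Integral(1/(log(-_y) + log(3)), (_y, f(z))) = C1 + k*z


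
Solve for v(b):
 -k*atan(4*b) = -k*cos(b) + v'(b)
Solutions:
 v(b) = C1 - k*(b*atan(4*b) - log(16*b^2 + 1)/8 - sin(b))


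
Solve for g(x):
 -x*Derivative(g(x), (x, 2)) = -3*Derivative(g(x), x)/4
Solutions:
 g(x) = C1 + C2*x^(7/4)


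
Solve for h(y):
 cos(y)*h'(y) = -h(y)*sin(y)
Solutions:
 h(y) = C1*cos(y)


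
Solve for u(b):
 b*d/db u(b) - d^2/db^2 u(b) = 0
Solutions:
 u(b) = C1 + C2*erfi(sqrt(2)*b/2)


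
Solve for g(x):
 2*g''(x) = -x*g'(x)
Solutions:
 g(x) = C1 + C2*erf(x/2)


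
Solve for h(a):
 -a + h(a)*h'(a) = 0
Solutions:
 h(a) = -sqrt(C1 + a^2)
 h(a) = sqrt(C1 + a^2)


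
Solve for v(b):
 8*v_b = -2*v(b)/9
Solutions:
 v(b) = C1*exp(-b/36)


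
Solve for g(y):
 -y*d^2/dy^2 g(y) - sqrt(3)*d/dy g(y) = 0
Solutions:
 g(y) = C1 + C2*y^(1 - sqrt(3))


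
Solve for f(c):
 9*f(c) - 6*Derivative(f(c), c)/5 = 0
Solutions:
 f(c) = C1*exp(15*c/2)


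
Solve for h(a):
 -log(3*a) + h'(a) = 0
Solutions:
 h(a) = C1 + a*log(a) - a + a*log(3)


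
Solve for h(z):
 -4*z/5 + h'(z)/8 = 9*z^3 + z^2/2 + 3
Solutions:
 h(z) = C1 + 18*z^4 + 4*z^3/3 + 16*z^2/5 + 24*z


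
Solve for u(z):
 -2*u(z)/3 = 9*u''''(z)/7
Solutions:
 u(z) = (C1*sin(2^(3/4)*21^(1/4)*z/6) + C2*cos(2^(3/4)*21^(1/4)*z/6))*exp(-2^(3/4)*21^(1/4)*z/6) + (C3*sin(2^(3/4)*21^(1/4)*z/6) + C4*cos(2^(3/4)*21^(1/4)*z/6))*exp(2^(3/4)*21^(1/4)*z/6)


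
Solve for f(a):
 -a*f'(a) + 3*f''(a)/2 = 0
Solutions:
 f(a) = C1 + C2*erfi(sqrt(3)*a/3)


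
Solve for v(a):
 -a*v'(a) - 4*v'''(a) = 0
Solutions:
 v(a) = C1 + Integral(C2*airyai(-2^(1/3)*a/2) + C3*airybi(-2^(1/3)*a/2), a)


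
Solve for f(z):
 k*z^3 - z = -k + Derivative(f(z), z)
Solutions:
 f(z) = C1 + k*z^4/4 + k*z - z^2/2


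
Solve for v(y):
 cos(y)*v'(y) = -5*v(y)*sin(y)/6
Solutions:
 v(y) = C1*cos(y)^(5/6)


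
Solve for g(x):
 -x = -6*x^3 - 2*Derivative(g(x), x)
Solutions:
 g(x) = C1 - 3*x^4/4 + x^2/4


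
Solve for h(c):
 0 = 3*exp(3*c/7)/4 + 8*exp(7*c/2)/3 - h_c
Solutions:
 h(c) = C1 + 7*exp(3*c/7)/4 + 16*exp(7*c/2)/21


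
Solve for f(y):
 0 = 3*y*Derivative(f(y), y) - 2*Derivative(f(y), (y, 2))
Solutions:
 f(y) = C1 + C2*erfi(sqrt(3)*y/2)


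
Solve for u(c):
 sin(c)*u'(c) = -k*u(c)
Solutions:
 u(c) = C1*exp(k*(-log(cos(c) - 1) + log(cos(c) + 1))/2)


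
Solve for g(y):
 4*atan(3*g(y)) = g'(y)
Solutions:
 Integral(1/atan(3*_y), (_y, g(y))) = C1 + 4*y


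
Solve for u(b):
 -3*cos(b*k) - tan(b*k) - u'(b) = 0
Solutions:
 u(b) = C1 - Piecewise((-log(cos(b*k))/k, Ne(k, 0)), (0, True)) - 3*Piecewise((sin(b*k)/k, Ne(k, 0)), (b, True))


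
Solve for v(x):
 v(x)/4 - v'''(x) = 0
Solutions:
 v(x) = C3*exp(2^(1/3)*x/2) + (C1*sin(2^(1/3)*sqrt(3)*x/4) + C2*cos(2^(1/3)*sqrt(3)*x/4))*exp(-2^(1/3)*x/4)


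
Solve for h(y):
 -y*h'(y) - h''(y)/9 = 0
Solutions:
 h(y) = C1 + C2*erf(3*sqrt(2)*y/2)


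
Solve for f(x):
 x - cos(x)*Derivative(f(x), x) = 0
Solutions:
 f(x) = C1 + Integral(x/cos(x), x)


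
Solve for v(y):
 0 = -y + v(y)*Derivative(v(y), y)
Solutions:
 v(y) = -sqrt(C1 + y^2)
 v(y) = sqrt(C1 + y^2)


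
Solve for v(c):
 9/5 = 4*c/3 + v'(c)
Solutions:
 v(c) = C1 - 2*c^2/3 + 9*c/5


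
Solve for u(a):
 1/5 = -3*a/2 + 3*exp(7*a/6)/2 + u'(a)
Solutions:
 u(a) = C1 + 3*a^2/4 + a/5 - 9*exp(7*a/6)/7


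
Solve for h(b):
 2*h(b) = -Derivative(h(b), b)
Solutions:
 h(b) = C1*exp(-2*b)


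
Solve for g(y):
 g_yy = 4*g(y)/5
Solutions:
 g(y) = C1*exp(-2*sqrt(5)*y/5) + C2*exp(2*sqrt(5)*y/5)


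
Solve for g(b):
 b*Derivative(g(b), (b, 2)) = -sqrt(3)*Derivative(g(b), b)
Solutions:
 g(b) = C1 + C2*b^(1 - sqrt(3))


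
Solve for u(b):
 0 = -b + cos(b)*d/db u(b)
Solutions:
 u(b) = C1 + Integral(b/cos(b), b)


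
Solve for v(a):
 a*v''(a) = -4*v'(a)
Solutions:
 v(a) = C1 + C2/a^3


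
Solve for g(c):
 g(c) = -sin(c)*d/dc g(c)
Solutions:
 g(c) = C1*sqrt(cos(c) + 1)/sqrt(cos(c) - 1)


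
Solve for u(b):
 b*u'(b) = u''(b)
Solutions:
 u(b) = C1 + C2*erfi(sqrt(2)*b/2)


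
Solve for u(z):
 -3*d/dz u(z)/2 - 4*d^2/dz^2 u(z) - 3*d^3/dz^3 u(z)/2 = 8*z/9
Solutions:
 u(z) = C1 + C2*exp(z*(-4 + sqrt(7))/3) + C3*exp(-z*(sqrt(7) + 4)/3) - 8*z^2/27 + 128*z/81


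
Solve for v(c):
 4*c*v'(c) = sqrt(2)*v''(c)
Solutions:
 v(c) = C1 + C2*erfi(2^(1/4)*c)


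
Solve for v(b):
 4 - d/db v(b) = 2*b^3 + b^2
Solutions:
 v(b) = C1 - b^4/2 - b^3/3 + 4*b


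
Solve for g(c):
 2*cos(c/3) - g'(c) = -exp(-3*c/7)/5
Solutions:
 g(c) = C1 + 6*sin(c/3) - 7*exp(-3*c/7)/15


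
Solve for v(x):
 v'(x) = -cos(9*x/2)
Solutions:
 v(x) = C1 - 2*sin(9*x/2)/9


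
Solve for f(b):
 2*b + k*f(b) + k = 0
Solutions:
 f(b) = (-2*b - k)/k


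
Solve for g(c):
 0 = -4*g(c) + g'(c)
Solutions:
 g(c) = C1*exp(4*c)


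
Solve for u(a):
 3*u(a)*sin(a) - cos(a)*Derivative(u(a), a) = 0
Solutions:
 u(a) = C1/cos(a)^3


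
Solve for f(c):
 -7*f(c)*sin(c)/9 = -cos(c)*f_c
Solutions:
 f(c) = C1/cos(c)^(7/9)


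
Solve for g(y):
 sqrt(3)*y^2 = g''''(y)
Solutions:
 g(y) = C1 + C2*y + C3*y^2 + C4*y^3 + sqrt(3)*y^6/360


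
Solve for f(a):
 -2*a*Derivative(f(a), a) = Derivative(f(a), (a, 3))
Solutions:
 f(a) = C1 + Integral(C2*airyai(-2^(1/3)*a) + C3*airybi(-2^(1/3)*a), a)


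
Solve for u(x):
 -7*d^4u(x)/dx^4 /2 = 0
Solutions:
 u(x) = C1 + C2*x + C3*x^2 + C4*x^3


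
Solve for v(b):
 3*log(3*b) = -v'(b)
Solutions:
 v(b) = C1 - 3*b*log(b) - b*log(27) + 3*b


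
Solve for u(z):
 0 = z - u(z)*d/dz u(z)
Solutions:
 u(z) = -sqrt(C1 + z^2)
 u(z) = sqrt(C1 + z^2)


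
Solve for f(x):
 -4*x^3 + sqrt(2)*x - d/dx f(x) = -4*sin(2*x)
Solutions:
 f(x) = C1 - x^4 + sqrt(2)*x^2/2 - 2*cos(2*x)


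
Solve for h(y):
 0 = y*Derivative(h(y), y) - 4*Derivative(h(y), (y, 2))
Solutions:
 h(y) = C1 + C2*erfi(sqrt(2)*y/4)


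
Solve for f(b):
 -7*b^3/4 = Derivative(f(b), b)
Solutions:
 f(b) = C1 - 7*b^4/16


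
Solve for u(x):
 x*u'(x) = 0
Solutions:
 u(x) = C1


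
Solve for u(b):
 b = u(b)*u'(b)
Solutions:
 u(b) = -sqrt(C1 + b^2)
 u(b) = sqrt(C1 + b^2)


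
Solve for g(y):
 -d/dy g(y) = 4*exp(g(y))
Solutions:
 g(y) = log(1/(C1 + 4*y))


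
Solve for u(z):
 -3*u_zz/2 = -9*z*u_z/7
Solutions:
 u(z) = C1 + C2*erfi(sqrt(21)*z/7)


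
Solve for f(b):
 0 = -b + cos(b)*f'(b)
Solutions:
 f(b) = C1 + Integral(b/cos(b), b)


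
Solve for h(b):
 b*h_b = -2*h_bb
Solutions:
 h(b) = C1 + C2*erf(b/2)


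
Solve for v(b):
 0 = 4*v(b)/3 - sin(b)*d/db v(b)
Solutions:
 v(b) = C1*(cos(b) - 1)^(2/3)/(cos(b) + 1)^(2/3)


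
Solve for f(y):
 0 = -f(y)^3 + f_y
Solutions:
 f(y) = -sqrt(2)*sqrt(-1/(C1 + y))/2
 f(y) = sqrt(2)*sqrt(-1/(C1 + y))/2


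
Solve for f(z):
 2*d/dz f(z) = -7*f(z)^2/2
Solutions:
 f(z) = 4/(C1 + 7*z)


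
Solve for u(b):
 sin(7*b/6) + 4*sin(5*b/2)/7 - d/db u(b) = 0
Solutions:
 u(b) = C1 - 6*cos(7*b/6)/7 - 8*cos(5*b/2)/35


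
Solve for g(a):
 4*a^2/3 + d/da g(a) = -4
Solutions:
 g(a) = C1 - 4*a^3/9 - 4*a


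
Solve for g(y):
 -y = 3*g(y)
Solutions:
 g(y) = -y/3


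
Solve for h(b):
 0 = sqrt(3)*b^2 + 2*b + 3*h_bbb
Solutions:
 h(b) = C1 + C2*b + C3*b^2 - sqrt(3)*b^5/180 - b^4/36


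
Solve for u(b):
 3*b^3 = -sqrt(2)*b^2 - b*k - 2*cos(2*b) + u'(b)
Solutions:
 u(b) = C1 + 3*b^4/4 + sqrt(2)*b^3/3 + b^2*k/2 + sin(2*b)


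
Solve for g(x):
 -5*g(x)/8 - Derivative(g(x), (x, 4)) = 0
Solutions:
 g(x) = (C1*sin(2^(3/4)*5^(1/4)*x/4) + C2*cos(2^(3/4)*5^(1/4)*x/4))*exp(-2^(3/4)*5^(1/4)*x/4) + (C3*sin(2^(3/4)*5^(1/4)*x/4) + C4*cos(2^(3/4)*5^(1/4)*x/4))*exp(2^(3/4)*5^(1/4)*x/4)


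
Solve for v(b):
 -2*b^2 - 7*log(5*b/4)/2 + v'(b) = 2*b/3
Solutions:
 v(b) = C1 + 2*b^3/3 + b^2/3 + 7*b*log(b)/2 - 7*b*log(2) - 7*b/2 + 7*b*log(5)/2


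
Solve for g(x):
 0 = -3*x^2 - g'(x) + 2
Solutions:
 g(x) = C1 - x^3 + 2*x


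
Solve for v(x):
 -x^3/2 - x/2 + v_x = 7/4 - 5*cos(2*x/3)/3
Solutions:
 v(x) = C1 + x^4/8 + x^2/4 + 7*x/4 - 5*sin(2*x/3)/2


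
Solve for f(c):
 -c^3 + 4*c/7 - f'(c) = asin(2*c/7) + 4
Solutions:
 f(c) = C1 - c^4/4 + 2*c^2/7 - c*asin(2*c/7) - 4*c - sqrt(49 - 4*c^2)/2


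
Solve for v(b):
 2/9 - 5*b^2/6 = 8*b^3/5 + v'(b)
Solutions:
 v(b) = C1 - 2*b^4/5 - 5*b^3/18 + 2*b/9


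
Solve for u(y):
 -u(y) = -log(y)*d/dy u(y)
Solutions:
 u(y) = C1*exp(li(y))


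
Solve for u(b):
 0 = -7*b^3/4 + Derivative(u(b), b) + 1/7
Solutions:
 u(b) = C1 + 7*b^4/16 - b/7


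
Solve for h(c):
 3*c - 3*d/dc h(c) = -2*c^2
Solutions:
 h(c) = C1 + 2*c^3/9 + c^2/2


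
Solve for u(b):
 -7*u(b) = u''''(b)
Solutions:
 u(b) = (C1*sin(sqrt(2)*7^(1/4)*b/2) + C2*cos(sqrt(2)*7^(1/4)*b/2))*exp(-sqrt(2)*7^(1/4)*b/2) + (C3*sin(sqrt(2)*7^(1/4)*b/2) + C4*cos(sqrt(2)*7^(1/4)*b/2))*exp(sqrt(2)*7^(1/4)*b/2)


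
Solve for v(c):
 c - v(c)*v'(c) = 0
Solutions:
 v(c) = -sqrt(C1 + c^2)
 v(c) = sqrt(C1 + c^2)


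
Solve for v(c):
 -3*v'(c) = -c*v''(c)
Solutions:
 v(c) = C1 + C2*c^4


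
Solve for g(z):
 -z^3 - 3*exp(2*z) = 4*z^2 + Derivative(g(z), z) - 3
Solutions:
 g(z) = C1 - z^4/4 - 4*z^3/3 + 3*z - 3*exp(2*z)/2


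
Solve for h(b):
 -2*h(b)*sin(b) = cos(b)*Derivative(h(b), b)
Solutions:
 h(b) = C1*cos(b)^2


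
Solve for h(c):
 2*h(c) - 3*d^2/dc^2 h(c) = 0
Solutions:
 h(c) = C1*exp(-sqrt(6)*c/3) + C2*exp(sqrt(6)*c/3)


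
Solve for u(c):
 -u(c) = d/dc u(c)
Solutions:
 u(c) = C1*exp(-c)


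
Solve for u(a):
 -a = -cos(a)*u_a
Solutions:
 u(a) = C1 + Integral(a/cos(a), a)


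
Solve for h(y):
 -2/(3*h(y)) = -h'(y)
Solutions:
 h(y) = -sqrt(C1 + 12*y)/3
 h(y) = sqrt(C1 + 12*y)/3


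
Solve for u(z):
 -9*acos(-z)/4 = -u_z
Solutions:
 u(z) = C1 + 9*z*acos(-z)/4 + 9*sqrt(1 - z^2)/4


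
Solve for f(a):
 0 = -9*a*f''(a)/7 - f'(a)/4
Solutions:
 f(a) = C1 + C2*a^(29/36)


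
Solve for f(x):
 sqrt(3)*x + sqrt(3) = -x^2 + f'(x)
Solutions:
 f(x) = C1 + x^3/3 + sqrt(3)*x^2/2 + sqrt(3)*x


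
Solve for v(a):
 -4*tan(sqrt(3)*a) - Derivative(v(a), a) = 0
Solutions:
 v(a) = C1 + 4*sqrt(3)*log(cos(sqrt(3)*a))/3


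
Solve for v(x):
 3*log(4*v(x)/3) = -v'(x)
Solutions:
 Integral(1/(log(_y) - log(3) + 2*log(2)), (_y, v(x)))/3 = C1 - x


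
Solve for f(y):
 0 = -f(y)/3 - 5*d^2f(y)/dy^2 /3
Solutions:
 f(y) = C1*sin(sqrt(5)*y/5) + C2*cos(sqrt(5)*y/5)


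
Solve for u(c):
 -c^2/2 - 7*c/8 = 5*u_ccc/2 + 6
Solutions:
 u(c) = C1 + C2*c + C3*c^2 - c^5/300 - 7*c^4/480 - 2*c^3/5


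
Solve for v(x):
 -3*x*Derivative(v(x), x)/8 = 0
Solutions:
 v(x) = C1


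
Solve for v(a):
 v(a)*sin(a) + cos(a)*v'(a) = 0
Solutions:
 v(a) = C1*cos(a)


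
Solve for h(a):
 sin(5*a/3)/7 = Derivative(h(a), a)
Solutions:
 h(a) = C1 - 3*cos(5*a/3)/35


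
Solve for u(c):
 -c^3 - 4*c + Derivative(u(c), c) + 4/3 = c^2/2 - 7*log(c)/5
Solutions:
 u(c) = C1 + c^4/4 + c^3/6 + 2*c^2 - 7*c*log(c)/5 + c/15


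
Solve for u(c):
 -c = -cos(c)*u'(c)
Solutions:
 u(c) = C1 + Integral(c/cos(c), c)


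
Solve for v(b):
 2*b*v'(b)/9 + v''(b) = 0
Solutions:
 v(b) = C1 + C2*erf(b/3)


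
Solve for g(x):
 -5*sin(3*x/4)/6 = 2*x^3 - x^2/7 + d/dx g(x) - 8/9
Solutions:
 g(x) = C1 - x^4/2 + x^3/21 + 8*x/9 + 10*cos(3*x/4)/9


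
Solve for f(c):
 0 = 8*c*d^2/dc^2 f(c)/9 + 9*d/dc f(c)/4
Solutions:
 f(c) = C1 + C2/c^(49/32)


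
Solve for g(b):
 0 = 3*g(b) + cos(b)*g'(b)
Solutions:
 g(b) = C1*(sin(b) - 1)^(3/2)/(sin(b) + 1)^(3/2)


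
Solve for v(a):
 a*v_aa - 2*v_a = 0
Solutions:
 v(a) = C1 + C2*a^3


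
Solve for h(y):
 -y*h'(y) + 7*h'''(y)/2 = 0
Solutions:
 h(y) = C1 + Integral(C2*airyai(2^(1/3)*7^(2/3)*y/7) + C3*airybi(2^(1/3)*7^(2/3)*y/7), y)


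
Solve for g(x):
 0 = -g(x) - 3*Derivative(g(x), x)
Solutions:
 g(x) = C1*exp(-x/3)


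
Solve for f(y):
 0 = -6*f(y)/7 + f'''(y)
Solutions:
 f(y) = C3*exp(6^(1/3)*7^(2/3)*y/7) + (C1*sin(2^(1/3)*3^(5/6)*7^(2/3)*y/14) + C2*cos(2^(1/3)*3^(5/6)*7^(2/3)*y/14))*exp(-6^(1/3)*7^(2/3)*y/14)


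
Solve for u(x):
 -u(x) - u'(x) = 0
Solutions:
 u(x) = C1*exp(-x)


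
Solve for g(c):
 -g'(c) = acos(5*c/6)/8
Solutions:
 g(c) = C1 - c*acos(5*c/6)/8 + sqrt(36 - 25*c^2)/40


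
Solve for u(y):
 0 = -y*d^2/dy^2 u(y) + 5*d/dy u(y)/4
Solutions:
 u(y) = C1 + C2*y^(9/4)


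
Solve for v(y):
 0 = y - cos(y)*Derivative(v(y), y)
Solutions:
 v(y) = C1 + Integral(y/cos(y), y)


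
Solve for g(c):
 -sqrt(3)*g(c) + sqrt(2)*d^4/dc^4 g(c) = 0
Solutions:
 g(c) = C1*exp(-2^(7/8)*3^(1/8)*c/2) + C2*exp(2^(7/8)*3^(1/8)*c/2) + C3*sin(2^(7/8)*3^(1/8)*c/2) + C4*cos(2^(7/8)*3^(1/8)*c/2)


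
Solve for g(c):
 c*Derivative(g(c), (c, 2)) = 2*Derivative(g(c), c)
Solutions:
 g(c) = C1 + C2*c^3


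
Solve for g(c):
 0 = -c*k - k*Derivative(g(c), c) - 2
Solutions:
 g(c) = C1 - c^2/2 - 2*c/k


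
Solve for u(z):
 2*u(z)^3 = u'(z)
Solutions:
 u(z) = -sqrt(2)*sqrt(-1/(C1 + 2*z))/2
 u(z) = sqrt(2)*sqrt(-1/(C1 + 2*z))/2


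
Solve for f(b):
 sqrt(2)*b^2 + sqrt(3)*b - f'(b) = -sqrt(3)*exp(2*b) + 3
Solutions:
 f(b) = C1 + sqrt(2)*b^3/3 + sqrt(3)*b^2/2 - 3*b + sqrt(3)*exp(2*b)/2


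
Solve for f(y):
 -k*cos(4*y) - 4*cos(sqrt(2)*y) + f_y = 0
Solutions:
 f(y) = C1 + k*sin(4*y)/4 + 2*sqrt(2)*sin(sqrt(2)*y)


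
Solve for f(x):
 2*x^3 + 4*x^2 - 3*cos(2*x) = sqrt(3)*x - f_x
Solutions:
 f(x) = C1 - x^4/2 - 4*x^3/3 + sqrt(3)*x^2/2 + 3*sin(2*x)/2


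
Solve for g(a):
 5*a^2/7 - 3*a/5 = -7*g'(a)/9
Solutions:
 g(a) = C1 - 15*a^3/49 + 27*a^2/70


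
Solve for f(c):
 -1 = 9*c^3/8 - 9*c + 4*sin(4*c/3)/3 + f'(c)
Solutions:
 f(c) = C1 - 9*c^4/32 + 9*c^2/2 - c + cos(4*c/3)


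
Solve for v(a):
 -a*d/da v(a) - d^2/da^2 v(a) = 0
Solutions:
 v(a) = C1 + C2*erf(sqrt(2)*a/2)


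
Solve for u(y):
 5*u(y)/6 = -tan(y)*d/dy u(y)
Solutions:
 u(y) = C1/sin(y)^(5/6)


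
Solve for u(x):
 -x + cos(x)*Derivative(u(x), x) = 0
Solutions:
 u(x) = C1 + Integral(x/cos(x), x)


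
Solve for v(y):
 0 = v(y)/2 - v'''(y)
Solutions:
 v(y) = C3*exp(2^(2/3)*y/2) + (C1*sin(2^(2/3)*sqrt(3)*y/4) + C2*cos(2^(2/3)*sqrt(3)*y/4))*exp(-2^(2/3)*y/4)


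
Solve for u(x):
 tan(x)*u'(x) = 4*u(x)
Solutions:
 u(x) = C1*sin(x)^4


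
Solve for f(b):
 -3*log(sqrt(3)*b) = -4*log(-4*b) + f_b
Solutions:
 f(b) = C1 + b*log(b) + b*(-3*log(3)/2 - 1 + 8*log(2) + 4*I*pi)


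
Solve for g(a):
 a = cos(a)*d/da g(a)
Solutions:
 g(a) = C1 + Integral(a/cos(a), a)


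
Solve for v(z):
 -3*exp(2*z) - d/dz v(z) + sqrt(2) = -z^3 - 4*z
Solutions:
 v(z) = C1 + z^4/4 + 2*z^2 + sqrt(2)*z - 3*exp(2*z)/2


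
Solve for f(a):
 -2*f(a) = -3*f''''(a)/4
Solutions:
 f(a) = C1*exp(-6^(3/4)*a/3) + C2*exp(6^(3/4)*a/3) + C3*sin(6^(3/4)*a/3) + C4*cos(6^(3/4)*a/3)


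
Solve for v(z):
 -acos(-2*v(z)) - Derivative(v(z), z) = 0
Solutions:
 Integral(1/acos(-2*_y), (_y, v(z))) = C1 - z


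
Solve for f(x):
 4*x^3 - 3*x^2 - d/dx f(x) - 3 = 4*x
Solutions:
 f(x) = C1 + x^4 - x^3 - 2*x^2 - 3*x


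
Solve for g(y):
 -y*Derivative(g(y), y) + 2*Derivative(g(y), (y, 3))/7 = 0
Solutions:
 g(y) = C1 + Integral(C2*airyai(2^(2/3)*7^(1/3)*y/2) + C3*airybi(2^(2/3)*7^(1/3)*y/2), y)
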